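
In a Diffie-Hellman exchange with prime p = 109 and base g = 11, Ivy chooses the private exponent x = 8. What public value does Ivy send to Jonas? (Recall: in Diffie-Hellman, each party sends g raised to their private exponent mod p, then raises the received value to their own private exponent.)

26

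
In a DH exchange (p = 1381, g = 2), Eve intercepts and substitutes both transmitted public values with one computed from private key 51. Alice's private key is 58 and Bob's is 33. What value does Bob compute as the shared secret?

Bob receives Eve's public value M = 2^51 mod 1381 instead of the honest one.
2^1 ≡ 2 (mod 1381)
2^2 = (2^1)^2 ≡ 2^2 = 4 ≡ 4 (mod 1381)
2^4 = (2^2)^2 ≡ 4^2 = 16 ≡ 16 (mod 1381)
2^8 = (2^4)^2 ≡ 16^2 = 256 ≡ 256 (mod 1381)
2^16 = (2^8)^2 ≡ 256^2 = 65536 ≡ 629 (mod 1381)
2^32 = (2^16)^2 ≡ 629^2 = 395641 ≡ 675 (mod 1381)
2^51 = 2^32 · 2^16 · 2^2 · 2^1 ≡ 675 · 629 · 4 · 2 ≡ 721 (mod 1381).
So M = 721. Bob computes K = M^33 mod 1381.
721^1 ≡ 721 (mod 1381)
721^2 = (721^1)^2 ≡ 721^2 = 519841 ≡ 585 (mod 1381)
721^4 = (721^2)^2 ≡ 585^2 = 342225 ≡ 1118 (mod 1381)
721^8 = (721^4)^2 ≡ 1118^2 = 1249924 ≡ 119 (mod 1381)
721^16 = (721^8)^2 ≡ 119^2 = 14161 ≡ 351 (mod 1381)
721^32 = (721^16)^2 ≡ 351^2 = 123201 ≡ 292 (mod 1381)
721^33 = 721^32 · 721^1 ≡ 292 · 721 ≡ 620 (mod 1381).

620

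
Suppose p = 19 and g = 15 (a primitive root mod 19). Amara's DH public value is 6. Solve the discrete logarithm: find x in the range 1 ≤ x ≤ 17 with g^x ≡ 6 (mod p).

Try successive powers of 15 modulo 19:
15^1 ≡ 15
15^2 ≡ 16
15^3 ≡ 12
15^4 ≡ 9
15^5 ≡ 2
15^6 ≡ 11
15^7 ≡ 13
15^8 ≡ 5
15^9 ≡ 18
15^10 ≡ 4
15^11 ≡ 3
15^12 ≡ 7
15^13 ≡ 10
15^14 ≡ 17
15^15 ≡ 8
15^16 ≡ 6
Found: x = 16.

16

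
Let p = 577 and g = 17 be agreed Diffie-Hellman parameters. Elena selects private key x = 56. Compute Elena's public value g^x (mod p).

Public value = 17^56 (mod 577).
17^1 ≡ 17 (mod 577)
17^2 = (17^1)^2 ≡ 17^2 = 289 ≡ 289 (mod 577)
17^4 = (17^2)^2 ≡ 289^2 = 83521 ≡ 433 (mod 577)
17^8 = (17^4)^2 ≡ 433^2 = 187489 ≡ 541 (mod 577)
17^16 = (17^8)^2 ≡ 541^2 = 292681 ≡ 142 (mod 577)
17^32 = (17^16)^2 ≡ 142^2 = 20164 ≡ 546 (mod 577)
17^56 = 17^32 · 17^16 · 17^8 ≡ 546 · 142 · 541 ≡ 374 (mod 577).

374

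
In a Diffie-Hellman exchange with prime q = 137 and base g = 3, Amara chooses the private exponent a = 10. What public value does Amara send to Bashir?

Public value = 3^10 mod 137.
3^1 ≡ 3 (mod 137)
3^2 = (3^1)^2 ≡ 3^2 = 9 ≡ 9 (mod 137)
3^4 = (3^2)^2 ≡ 9^2 = 81 ≡ 81 (mod 137)
3^8 = (3^4)^2 ≡ 81^2 = 6561 ≡ 122 (mod 137)
3^10 = 3^8 · 3^2 ≡ 122 · 9 ≡ 2 (mod 137).

2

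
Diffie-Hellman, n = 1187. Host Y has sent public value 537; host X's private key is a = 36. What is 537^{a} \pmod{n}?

Shared key K = 537^36 mod 1187.
537^1 ≡ 537 (mod 1187)
537^2 = (537^1)^2 ≡ 537^2 = 288369 ≡ 1115 (mod 1187)
537^4 = (537^2)^2 ≡ 1115^2 = 1243225 ≡ 436 (mod 1187)
537^8 = (537^4)^2 ≡ 436^2 = 190096 ≡ 176 (mod 1187)
537^16 = (537^8)^2 ≡ 176^2 = 30976 ≡ 114 (mod 1187)
537^32 = (537^16)^2 ≡ 114^2 = 12996 ≡ 1126 (mod 1187)
537^36 = 537^32 · 537^4 ≡ 1126 · 436 ≡ 705 (mod 1187).

705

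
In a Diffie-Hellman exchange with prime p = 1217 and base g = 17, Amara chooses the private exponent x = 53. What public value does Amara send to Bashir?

Public value = 17^53 mod 1217.
17^1 ≡ 17 (mod 1217)
17^2 = (17^1)^2 ≡ 17^2 = 289 ≡ 289 (mod 1217)
17^4 = (17^2)^2 ≡ 289^2 = 83521 ≡ 765 (mod 1217)
17^8 = (17^4)^2 ≡ 765^2 = 585225 ≡ 1065 (mod 1217)
17^16 = (17^8)^2 ≡ 1065^2 = 1134225 ≡ 1198 (mod 1217)
17^32 = (17^16)^2 ≡ 1198^2 = 1435204 ≡ 361 (mod 1217)
17^53 = 17^32 · 17^16 · 17^4 · 17^1 ≡ 361 · 1198 · 765 · 17 ≡ 1154 (mod 1217).

1154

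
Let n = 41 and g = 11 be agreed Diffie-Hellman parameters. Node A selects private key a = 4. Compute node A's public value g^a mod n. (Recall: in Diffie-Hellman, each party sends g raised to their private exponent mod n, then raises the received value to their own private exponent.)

Public value = 11^4 mod 41.
11^1 ≡ 11 (mod 41)
11^2 = (11^1)^2 ≡ 11^2 = 121 ≡ 39 (mod 41)
11^4 = (11^2)^2 ≡ 39^2 = 1521 ≡ 4 (mod 41)

4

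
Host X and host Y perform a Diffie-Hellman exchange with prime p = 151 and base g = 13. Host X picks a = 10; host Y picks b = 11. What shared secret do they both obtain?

38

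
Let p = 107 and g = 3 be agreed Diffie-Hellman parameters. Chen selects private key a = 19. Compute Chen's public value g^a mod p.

75

Public value = 3^19 mod 107.
3^1 ≡ 3 (mod 107)
3^2 = (3^1)^2 ≡ 3^2 = 9 ≡ 9 (mod 107)
3^4 = (3^2)^2 ≡ 9^2 = 81 ≡ 81 (mod 107)
3^8 = (3^4)^2 ≡ 81^2 = 6561 ≡ 34 (mod 107)
3^16 = (3^8)^2 ≡ 34^2 = 1156 ≡ 86 (mod 107)
3^19 = 3^16 · 3^2 · 3^1 ≡ 86 · 9 · 3 ≡ 75 (mod 107).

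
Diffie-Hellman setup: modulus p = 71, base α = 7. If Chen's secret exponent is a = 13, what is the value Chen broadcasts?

Public value = 7^13 (mod 71).
7^1 ≡ 7 (mod 71)
7^2 = (7^1)^2 ≡ 7^2 = 49 ≡ 49 (mod 71)
7^4 = (7^2)^2 ≡ 49^2 = 2401 ≡ 58 (mod 71)
7^8 = (7^4)^2 ≡ 58^2 = 3364 ≡ 27 (mod 71)
7^13 = 7^8 · 7^4 · 7^1 ≡ 27 · 58 · 7 ≡ 28 (mod 71).

28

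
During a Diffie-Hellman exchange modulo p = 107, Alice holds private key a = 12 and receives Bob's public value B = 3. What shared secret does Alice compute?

79

Shared key K = 3^12 mod 107.
3^1 ≡ 3 (mod 107)
3^2 = (3^1)^2 ≡ 3^2 = 9 ≡ 9 (mod 107)
3^4 = (3^2)^2 ≡ 9^2 = 81 ≡ 81 (mod 107)
3^8 = (3^4)^2 ≡ 81^2 = 6561 ≡ 34 (mod 107)
3^12 = 3^8 · 3^4 ≡ 34 · 81 ≡ 79 (mod 107).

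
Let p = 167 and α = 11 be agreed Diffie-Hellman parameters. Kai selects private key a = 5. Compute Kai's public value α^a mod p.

63

Public value = 11^5 mod 167.
11^1 ≡ 11 (mod 167)
11^2 = (11^1)^2 ≡ 11^2 = 121 ≡ 121 (mod 167)
11^4 = (11^2)^2 ≡ 121^2 = 14641 ≡ 112 (mod 167)
11^5 = 11^4 · 11^1 ≡ 112 · 11 ≡ 63 (mod 167).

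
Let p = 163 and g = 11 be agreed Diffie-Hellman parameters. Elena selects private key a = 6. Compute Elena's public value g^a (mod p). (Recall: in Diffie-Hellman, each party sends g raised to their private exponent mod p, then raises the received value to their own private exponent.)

Public value = 11^6 (mod 163).
11^1 ≡ 11 (mod 163)
11^2 = (11^1)^2 ≡ 11^2 = 121 ≡ 121 (mod 163)
11^4 = (11^2)^2 ≡ 121^2 = 14641 ≡ 134 (mod 163)
11^6 = 11^4 · 11^2 ≡ 134 · 121 ≡ 77 (mod 163).

77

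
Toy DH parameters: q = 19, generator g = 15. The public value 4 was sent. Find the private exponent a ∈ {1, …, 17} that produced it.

10

Try successive powers of 15 modulo 19:
15^1 ≡ 15
15^2 ≡ 16
15^3 ≡ 12
15^4 ≡ 9
15^5 ≡ 2
15^6 ≡ 11
15^7 ≡ 13
15^8 ≡ 5
15^9 ≡ 18
15^10 ≡ 4
Found: a = 10.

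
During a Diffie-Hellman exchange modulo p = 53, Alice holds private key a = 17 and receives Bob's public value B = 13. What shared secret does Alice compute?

47

Shared key K = 13^17 mod 53.
13^1 ≡ 13 (mod 53)
13^2 = (13^1)^2 ≡ 13^2 = 169 ≡ 10 (mod 53)
13^4 = (13^2)^2 ≡ 10^2 = 100 ≡ 47 (mod 53)
13^8 = (13^4)^2 ≡ 47^2 = 2209 ≡ 36 (mod 53)
13^16 = (13^8)^2 ≡ 36^2 = 1296 ≡ 24 (mod 53)
13^17 = 13^16 · 13^1 ≡ 24 · 13 ≡ 47 (mod 53).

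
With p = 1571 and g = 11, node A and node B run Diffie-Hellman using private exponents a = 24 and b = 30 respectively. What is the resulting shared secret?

228

Node B sends B = g^b mod p = 11^30 mod 1571.
11^1 ≡ 11 (mod 1571)
11^2 = (11^1)^2 ≡ 11^2 = 121 ≡ 121 (mod 1571)
11^4 = (11^2)^2 ≡ 121^2 = 14641 ≡ 502 (mod 1571)
11^8 = (11^4)^2 ≡ 502^2 = 252004 ≡ 644 (mod 1571)
11^16 = (11^8)^2 ≡ 644^2 = 414736 ≡ 1563 (mod 1571)
11^30 = 11^16 · 11^8 · 11^4 · 11^2 ≡ 1563 · 644 · 502 · 121 ≡ 416 (mod 1571).
So B = 416. Node A then computes K = B^a mod p = 416^24 mod 1571.
416^1 ≡ 416 (mod 1571)
416^2 = (416^1)^2 ≡ 416^2 = 173056 ≡ 246 (mod 1571)
416^4 = (416^2)^2 ≡ 246^2 = 60516 ≡ 818 (mod 1571)
416^8 = (416^4)^2 ≡ 818^2 = 669124 ≡ 1449 (mod 1571)
416^16 = (416^8)^2 ≡ 1449^2 = 2099601 ≡ 745 (mod 1571)
416^24 = 416^16 · 416^8 ≡ 745 · 1449 ≡ 228 (mod 1571).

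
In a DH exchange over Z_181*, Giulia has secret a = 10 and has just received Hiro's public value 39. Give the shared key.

39

Shared key K = 39^10 mod 181.
39^1 ≡ 39 (mod 181)
39^2 = (39^1)^2 ≡ 39^2 = 1521 ≡ 73 (mod 181)
39^4 = (39^2)^2 ≡ 73^2 = 5329 ≡ 80 (mod 181)
39^8 = (39^4)^2 ≡ 80^2 = 6400 ≡ 65 (mod 181)
39^10 = 39^8 · 39^2 ≡ 65 · 73 ≡ 39 (mod 181).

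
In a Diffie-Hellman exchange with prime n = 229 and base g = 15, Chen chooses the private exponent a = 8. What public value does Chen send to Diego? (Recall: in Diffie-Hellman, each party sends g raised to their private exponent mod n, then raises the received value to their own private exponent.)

Public value = 15^8 mod 229.
15^1 ≡ 15 (mod 229)
15^2 = (15^1)^2 ≡ 15^2 = 225 ≡ 225 (mod 229)
15^4 = (15^2)^2 ≡ 225^2 = 50625 ≡ 16 (mod 229)
15^8 = (15^4)^2 ≡ 16^2 = 256 ≡ 27 (mod 229)

27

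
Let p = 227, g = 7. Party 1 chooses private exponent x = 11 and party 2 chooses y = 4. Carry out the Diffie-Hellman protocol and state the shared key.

71

Party 2 sends B = g^y mod p = 7^4 mod 227.
7^1 ≡ 7 (mod 227)
7^2 = (7^1)^2 ≡ 7^2 = 49 ≡ 49 (mod 227)
7^4 = (7^2)^2 ≡ 49^2 = 2401 ≡ 131 (mod 227)
So B = 131. Party 1 then computes K = B^x mod p = 131^11 mod 227.
131^1 ≡ 131 (mod 227)
131^2 = (131^1)^2 ≡ 131^2 = 17161 ≡ 136 (mod 227)
131^4 = (131^2)^2 ≡ 136^2 = 18496 ≡ 109 (mod 227)
131^8 = (131^4)^2 ≡ 109^2 = 11881 ≡ 77 (mod 227)
131^11 = 131^8 · 131^2 · 131^1 ≡ 77 · 136 · 131 ≡ 71 (mod 227).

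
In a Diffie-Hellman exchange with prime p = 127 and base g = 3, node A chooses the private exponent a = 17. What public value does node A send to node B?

86

Public value = 3^17 mod 127.
3^1 ≡ 3 (mod 127)
3^2 = (3^1)^2 ≡ 3^2 = 9 ≡ 9 (mod 127)
3^4 = (3^2)^2 ≡ 9^2 = 81 ≡ 81 (mod 127)
3^8 = (3^4)^2 ≡ 81^2 = 6561 ≡ 84 (mod 127)
3^16 = (3^8)^2 ≡ 84^2 = 7056 ≡ 71 (mod 127)
3^17 = 3^16 · 3^1 ≡ 71 · 3 ≡ 86 (mod 127).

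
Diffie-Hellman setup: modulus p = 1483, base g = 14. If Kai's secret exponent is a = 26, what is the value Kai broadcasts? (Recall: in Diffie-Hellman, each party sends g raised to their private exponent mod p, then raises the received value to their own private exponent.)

Public value = 14^26 mod 1483.
14^1 ≡ 14 (mod 1483)
14^2 = (14^1)^2 ≡ 14^2 = 196 ≡ 196 (mod 1483)
14^4 = (14^2)^2 ≡ 196^2 = 38416 ≡ 1341 (mod 1483)
14^8 = (14^4)^2 ≡ 1341^2 = 1798281 ≡ 885 (mod 1483)
14^16 = (14^8)^2 ≡ 885^2 = 783225 ≡ 201 (mod 1483)
14^26 = 14^16 · 14^8 · 14^2 ≡ 201 · 885 · 196 ≡ 130 (mod 1483).

130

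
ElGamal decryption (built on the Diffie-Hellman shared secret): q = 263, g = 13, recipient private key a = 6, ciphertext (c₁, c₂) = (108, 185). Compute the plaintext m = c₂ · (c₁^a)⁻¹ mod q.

164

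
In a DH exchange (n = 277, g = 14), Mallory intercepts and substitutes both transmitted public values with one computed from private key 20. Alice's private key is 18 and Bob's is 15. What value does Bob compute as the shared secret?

Bob receives Mallory's public value M = 14^20 mod 277 instead of the honest one.
14^1 ≡ 14 (mod 277)
14^2 = (14^1)^2 ≡ 14^2 = 196 ≡ 196 (mod 277)
14^4 = (14^2)^2 ≡ 196^2 = 38416 ≡ 190 (mod 277)
14^8 = (14^4)^2 ≡ 190^2 = 36100 ≡ 90 (mod 277)
14^16 = (14^8)^2 ≡ 90^2 = 8100 ≡ 67 (mod 277)
14^20 = 14^16 · 14^4 ≡ 67 · 190 ≡ 265 (mod 277).
So M = 265. Bob computes K = M^15 mod 277.
265^1 ≡ 265 (mod 277)
265^2 = (265^1)^2 ≡ 265^2 = 70225 ≡ 144 (mod 277)
265^4 = (265^2)^2 ≡ 144^2 = 20736 ≡ 238 (mod 277)
265^8 = (265^4)^2 ≡ 238^2 = 56644 ≡ 136 (mod 277)
265^15 = 265^8 · 265^4 · 265^2 · 265^1 ≡ 136 · 238 · 144 · 265 ≡ 213 (mod 277).

213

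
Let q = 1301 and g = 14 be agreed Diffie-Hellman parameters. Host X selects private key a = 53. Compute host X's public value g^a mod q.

559

Public value = 14^53 mod 1301.
14^1 ≡ 14 (mod 1301)
14^2 = (14^1)^2 ≡ 14^2 = 196 ≡ 196 (mod 1301)
14^4 = (14^2)^2 ≡ 196^2 = 38416 ≡ 687 (mod 1301)
14^8 = (14^4)^2 ≡ 687^2 = 471969 ≡ 1007 (mod 1301)
14^16 = (14^8)^2 ≡ 1007^2 = 1014049 ≡ 570 (mod 1301)
14^32 = (14^16)^2 ≡ 570^2 = 324900 ≡ 951 (mod 1301)
14^53 = 14^32 · 14^16 · 14^4 · 14^1 ≡ 951 · 570 · 687 · 14 ≡ 559 (mod 1301).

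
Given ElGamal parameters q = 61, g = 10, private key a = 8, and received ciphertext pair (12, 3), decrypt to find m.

Shared mask s = c₁^a mod q = 12^8 mod 61.
12^1 ≡ 12 (mod 61)
12^2 = (12^1)^2 ≡ 12^2 = 144 ≡ 22 (mod 61)
12^4 = (12^2)^2 ≡ 22^2 = 484 ≡ 57 (mod 61)
12^8 = (12^4)^2 ≡ 57^2 = 3249 ≡ 16 (mod 61)
So s = 16; s⁻¹ ≡ 42 (mod 61).
m = c₂ · s⁻¹ mod 61 = 3 · 42 mod 61 = 4.

4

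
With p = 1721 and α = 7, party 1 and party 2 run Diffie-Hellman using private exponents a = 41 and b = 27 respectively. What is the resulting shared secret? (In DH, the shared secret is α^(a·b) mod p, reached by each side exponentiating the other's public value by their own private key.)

Party 2 sends B = α^b mod p = 7^27 mod 1721.
7^1 ≡ 7 (mod 1721)
7^2 = (7^1)^2 ≡ 7^2 = 49 ≡ 49 (mod 1721)
7^4 = (7^2)^2 ≡ 49^2 = 2401 ≡ 680 (mod 1721)
7^8 = (7^4)^2 ≡ 680^2 = 462400 ≡ 1172 (mod 1721)
7^16 = (7^8)^2 ≡ 1172^2 = 1373584 ≡ 226 (mod 1721)
7^27 = 7^16 · 7^8 · 7^2 · 7^1 ≡ 226 · 1172 · 49 · 7 ≡ 1227 (mod 1721).
So B = 1227. Party 1 then computes K = B^a mod p = 1227^41 mod 1721.
1227^1 ≡ 1227 (mod 1721)
1227^2 = (1227^1)^2 ≡ 1227^2 = 1505529 ≡ 1375 (mod 1721)
1227^4 = (1227^2)^2 ≡ 1375^2 = 1890625 ≡ 967 (mod 1721)
1227^8 = (1227^4)^2 ≡ 967^2 = 935089 ≡ 586 (mod 1721)
1227^16 = (1227^8)^2 ≡ 586^2 = 343396 ≡ 917 (mod 1721)
1227^32 = (1227^16)^2 ≡ 917^2 = 840889 ≡ 1041 (mod 1721)
1227^41 = 1227^32 · 1227^8 · 1227^1 ≡ 1041 · 586 · 1227 ≡ 1140 (mod 1721).

1140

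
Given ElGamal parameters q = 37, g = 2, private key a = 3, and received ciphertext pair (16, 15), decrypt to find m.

Shared mask s = c₁^a mod q = 16^3 mod 37.
16^1 ≡ 16 (mod 37)
16^2 = (16^1)^2 ≡ 16^2 = 256 ≡ 34 (mod 37)
16^3 = 16^2 · 16^1 ≡ 34 · 16 ≡ 26 (mod 37).
So s = 26; s⁻¹ ≡ 10 (mod 37).
m = c₂ · s⁻¹ mod 37 = 15 · 10 mod 37 = 2.

2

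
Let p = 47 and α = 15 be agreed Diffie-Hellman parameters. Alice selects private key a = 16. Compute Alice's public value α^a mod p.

Public value = 15^16 mod 47.
15^1 ≡ 15 (mod 47)
15^2 = (15^1)^2 ≡ 15^2 = 225 ≡ 37 (mod 47)
15^4 = (15^2)^2 ≡ 37^2 = 1369 ≡ 6 (mod 47)
15^8 = (15^4)^2 ≡ 6^2 = 36 ≡ 36 (mod 47)
15^16 = (15^8)^2 ≡ 36^2 = 1296 ≡ 27 (mod 47)

27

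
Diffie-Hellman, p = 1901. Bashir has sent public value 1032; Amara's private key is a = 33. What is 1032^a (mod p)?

1033

Shared key K = 1032^33 mod 1901.
1032^1 ≡ 1032 (mod 1901)
1032^2 = (1032^1)^2 ≡ 1032^2 = 1065024 ≡ 464 (mod 1901)
1032^4 = (1032^2)^2 ≡ 464^2 = 215296 ≡ 483 (mod 1901)
1032^8 = (1032^4)^2 ≡ 483^2 = 233289 ≡ 1367 (mod 1901)
1032^16 = (1032^8)^2 ≡ 1367^2 = 1868689 ≡ 6 (mod 1901)
1032^32 = (1032^16)^2 ≡ 6^2 = 36 ≡ 36 (mod 1901)
1032^33 = 1032^32 · 1032^1 ≡ 36 · 1032 ≡ 1033 (mod 1901).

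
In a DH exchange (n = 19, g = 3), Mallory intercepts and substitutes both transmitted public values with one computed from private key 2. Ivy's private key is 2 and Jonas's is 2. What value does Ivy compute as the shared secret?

5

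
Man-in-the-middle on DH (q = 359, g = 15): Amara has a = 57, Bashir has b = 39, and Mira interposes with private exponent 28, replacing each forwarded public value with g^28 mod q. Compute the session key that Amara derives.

64

Amara receives Mira's public value M = 15^28 mod 359 instead of the honest one.
15^1 ≡ 15 (mod 359)
15^2 = (15^1)^2 ≡ 15^2 = 225 ≡ 225 (mod 359)
15^4 = (15^2)^2 ≡ 225^2 = 50625 ≡ 6 (mod 359)
15^8 = (15^4)^2 ≡ 6^2 = 36 ≡ 36 (mod 359)
15^16 = (15^8)^2 ≡ 36^2 = 1296 ≡ 219 (mod 359)
15^28 = 15^16 · 15^8 · 15^4 ≡ 219 · 36 · 6 ≡ 275 (mod 359).
So M = 275. Amara computes K = M^57 mod 359.
275^1 ≡ 275 (mod 359)
275^2 = (275^1)^2 ≡ 275^2 = 75625 ≡ 235 (mod 359)
275^4 = (275^2)^2 ≡ 235^2 = 55225 ≡ 298 (mod 359)
275^8 = (275^4)^2 ≡ 298^2 = 88804 ≡ 131 (mod 359)
275^16 = (275^8)^2 ≡ 131^2 = 17161 ≡ 288 (mod 359)
275^32 = (275^16)^2 ≡ 288^2 = 82944 ≡ 15 (mod 359)
275^57 = 275^32 · 275^16 · 275^8 · 275^1 ≡ 15 · 288 · 131 · 275 ≡ 64 (mod 359).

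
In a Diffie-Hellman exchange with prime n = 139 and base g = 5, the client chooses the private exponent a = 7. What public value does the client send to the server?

Public value = 5^7 mod 139.
5^1 ≡ 5 (mod 139)
5^2 = (5^1)^2 ≡ 5^2 = 25 ≡ 25 (mod 139)
5^4 = (5^2)^2 ≡ 25^2 = 625 ≡ 69 (mod 139)
5^7 = 5^4 · 5^2 · 5^1 ≡ 69 · 25 · 5 ≡ 7 (mod 139).

7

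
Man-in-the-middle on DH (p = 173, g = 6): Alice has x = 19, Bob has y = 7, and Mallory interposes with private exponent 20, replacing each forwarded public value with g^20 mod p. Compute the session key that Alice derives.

Alice receives Mallory's public value M = 6^20 mod 173 instead of the honest one.
6^1 ≡ 6 (mod 173)
6^2 = (6^1)^2 ≡ 6^2 = 36 ≡ 36 (mod 173)
6^4 = (6^2)^2 ≡ 36^2 = 1296 ≡ 85 (mod 173)
6^8 = (6^4)^2 ≡ 85^2 = 7225 ≡ 132 (mod 173)
6^16 = (6^8)^2 ≡ 132^2 = 17424 ≡ 124 (mod 173)
6^20 = 6^16 · 6^4 ≡ 124 · 85 ≡ 160 (mod 173).
So M = 160. Alice computes K = M^19 mod 173.
160^1 ≡ 160 (mod 173)
160^2 = (160^1)^2 ≡ 160^2 = 25600 ≡ 169 (mod 173)
160^4 = (160^2)^2 ≡ 169^2 = 28561 ≡ 16 (mod 173)
160^8 = (160^4)^2 ≡ 16^2 = 256 ≡ 83 (mod 173)
160^16 = (160^8)^2 ≡ 83^2 = 6889 ≡ 142 (mod 173)
160^19 = 160^16 · 160^2 · 160^1 ≡ 142 · 169 · 160 ≡ 118 (mod 173).

118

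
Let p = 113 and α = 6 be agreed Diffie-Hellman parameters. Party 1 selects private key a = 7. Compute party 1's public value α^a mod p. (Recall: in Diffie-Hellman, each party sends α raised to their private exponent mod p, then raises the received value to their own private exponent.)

35

Public value = 6^7 mod 113.
6^1 ≡ 6 (mod 113)
6^2 = (6^1)^2 ≡ 6^2 = 36 ≡ 36 (mod 113)
6^4 = (6^2)^2 ≡ 36^2 = 1296 ≡ 53 (mod 113)
6^7 = 6^4 · 6^2 · 6^1 ≡ 53 · 36 · 6 ≡ 35 (mod 113).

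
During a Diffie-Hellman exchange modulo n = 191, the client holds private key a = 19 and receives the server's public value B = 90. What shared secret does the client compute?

109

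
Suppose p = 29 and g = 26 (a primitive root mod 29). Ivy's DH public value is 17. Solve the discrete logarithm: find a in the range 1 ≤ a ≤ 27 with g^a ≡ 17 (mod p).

7

Try successive powers of 26 modulo 29:
26^1 ≡ 26
26^2 ≡ 9
26^3 ≡ 2
26^4 ≡ 23
26^5 ≡ 18
26^6 ≡ 4
26^7 ≡ 17
Found: a = 7.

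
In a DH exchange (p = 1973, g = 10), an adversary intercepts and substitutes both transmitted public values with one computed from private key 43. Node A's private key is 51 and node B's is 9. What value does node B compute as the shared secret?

Node B receives an adversary's public value M = 10^43 mod 1973 instead of the honest one.
10^1 ≡ 10 (mod 1973)
10^2 = (10^1)^2 ≡ 10^2 = 100 ≡ 100 (mod 1973)
10^4 = (10^2)^2 ≡ 100^2 = 10000 ≡ 135 (mod 1973)
10^8 = (10^4)^2 ≡ 135^2 = 18225 ≡ 468 (mod 1973)
10^16 = (10^8)^2 ≡ 468^2 = 219024 ≡ 21 (mod 1973)
10^32 = (10^16)^2 ≡ 21^2 = 441 ≡ 441 (mod 1973)
10^43 = 10^32 · 10^8 · 10^2 · 10^1 ≡ 441 · 468 · 100 · 10 ≡ 362 (mod 1973).
So M = 362. Node B computes K = M^9 mod 1973.
362^1 ≡ 362 (mod 1973)
362^2 = (362^1)^2 ≡ 362^2 = 131044 ≡ 826 (mod 1973)
362^4 = (362^2)^2 ≡ 826^2 = 682276 ≡ 1591 (mod 1973)
362^8 = (362^4)^2 ≡ 1591^2 = 2531281 ≡ 1895 (mod 1973)
362^9 = 362^8 · 362^1 ≡ 1895 · 362 ≡ 1359 (mod 1973).

1359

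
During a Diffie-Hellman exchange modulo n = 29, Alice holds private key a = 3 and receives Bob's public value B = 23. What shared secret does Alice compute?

16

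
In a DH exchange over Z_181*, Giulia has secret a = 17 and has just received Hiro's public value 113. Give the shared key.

Shared key K = 113^17 mod 181.
113^1 ≡ 113 (mod 181)
113^2 = (113^1)^2 ≡ 113^2 = 12769 ≡ 99 (mod 181)
113^4 = (113^2)^2 ≡ 99^2 = 9801 ≡ 27 (mod 181)
113^8 = (113^4)^2 ≡ 27^2 = 729 ≡ 5 (mod 181)
113^16 = (113^8)^2 ≡ 5^2 = 25 ≡ 25 (mod 181)
113^17 = 113^16 · 113^1 ≡ 25 · 113 ≡ 110 (mod 181).

110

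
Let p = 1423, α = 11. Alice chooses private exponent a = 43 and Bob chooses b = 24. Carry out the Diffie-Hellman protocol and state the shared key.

1103

Bob sends B = α^b mod p = 11^24 mod 1423.
11^1 ≡ 11 (mod 1423)
11^2 = (11^1)^2 ≡ 11^2 = 121 ≡ 121 (mod 1423)
11^4 = (11^2)^2 ≡ 121^2 = 14641 ≡ 411 (mod 1423)
11^8 = (11^4)^2 ≡ 411^2 = 168921 ≡ 1007 (mod 1423)
11^16 = (11^8)^2 ≡ 1007^2 = 1014049 ≡ 873 (mod 1423)
11^24 = 11^16 · 11^8 ≡ 873 · 1007 ≡ 1120 (mod 1423).
So B = 1120. Alice then computes K = B^a mod p = 1120^43 mod 1423.
1120^1 ≡ 1120 (mod 1423)
1120^2 = (1120^1)^2 ≡ 1120^2 = 1254400 ≡ 737 (mod 1423)
1120^4 = (1120^2)^2 ≡ 737^2 = 543169 ≡ 1006 (mod 1423)
1120^8 = (1120^4)^2 ≡ 1006^2 = 1012036 ≡ 283 (mod 1423)
1120^16 = (1120^8)^2 ≡ 283^2 = 80089 ≡ 401 (mod 1423)
1120^32 = (1120^16)^2 ≡ 401^2 = 160801 ≡ 2 (mod 1423)
1120^43 = 1120^32 · 1120^8 · 1120^2 · 1120^1 ≡ 2 · 283 · 737 · 1120 ≡ 1103 (mod 1423).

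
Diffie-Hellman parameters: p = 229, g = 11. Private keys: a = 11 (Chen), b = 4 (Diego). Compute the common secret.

17

Diego sends B = g^b mod p = 11^4 mod 229.
11^1 ≡ 11 (mod 229)
11^2 = (11^1)^2 ≡ 11^2 = 121 ≡ 121 (mod 229)
11^4 = (11^2)^2 ≡ 121^2 = 14641 ≡ 214 (mod 229)
So B = 214. Chen then computes K = B^a mod p = 214^11 mod 229.
214^1 ≡ 214 (mod 229)
214^2 = (214^1)^2 ≡ 214^2 = 45796 ≡ 225 (mod 229)
214^4 = (214^2)^2 ≡ 225^2 = 50625 ≡ 16 (mod 229)
214^8 = (214^4)^2 ≡ 16^2 = 256 ≡ 27 (mod 229)
214^11 = 214^8 · 214^2 · 214^1 ≡ 27 · 225 · 214 ≡ 17 (mod 229).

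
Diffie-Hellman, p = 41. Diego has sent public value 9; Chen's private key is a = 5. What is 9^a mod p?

9

Shared key K = 9^5 mod 41.
9^1 ≡ 9 (mod 41)
9^2 = (9^1)^2 ≡ 9^2 = 81 ≡ 40 (mod 41)
9^4 = (9^2)^2 ≡ 40^2 = 1600 ≡ 1 (mod 41)
9^5 = 9^4 · 9^1 ≡ 1 · 9 ≡ 9 (mod 41).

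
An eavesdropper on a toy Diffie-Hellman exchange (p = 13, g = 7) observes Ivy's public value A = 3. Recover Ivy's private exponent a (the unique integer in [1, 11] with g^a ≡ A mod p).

8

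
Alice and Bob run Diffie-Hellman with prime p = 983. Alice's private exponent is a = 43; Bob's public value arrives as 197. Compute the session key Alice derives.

514

Shared key K = 197^43 mod 983.
197^1 ≡ 197 (mod 983)
197^2 = (197^1)^2 ≡ 197^2 = 38809 ≡ 472 (mod 983)
197^4 = (197^2)^2 ≡ 472^2 = 222784 ≡ 626 (mod 983)
197^8 = (197^4)^2 ≡ 626^2 = 391876 ≡ 642 (mod 983)
197^16 = (197^8)^2 ≡ 642^2 = 412164 ≡ 287 (mod 983)
197^32 = (197^16)^2 ≡ 287^2 = 82369 ≡ 780 (mod 983)
197^43 = 197^32 · 197^8 · 197^2 · 197^1 ≡ 780 · 642 · 472 · 197 ≡ 514 (mod 983).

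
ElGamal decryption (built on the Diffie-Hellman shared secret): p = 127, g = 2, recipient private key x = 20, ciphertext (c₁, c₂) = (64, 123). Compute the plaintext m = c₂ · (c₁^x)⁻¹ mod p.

125

Shared mask s = c₁^x mod p = 64^20 mod 127.
64^1 ≡ 64 (mod 127)
64^2 = (64^1)^2 ≡ 64^2 = 4096 ≡ 32 (mod 127)
64^4 = (64^2)^2 ≡ 32^2 = 1024 ≡ 8 (mod 127)
64^8 = (64^4)^2 ≡ 8^2 = 64 ≡ 64 (mod 127)
64^16 = (64^8)^2 ≡ 64^2 = 4096 ≡ 32 (mod 127)
64^20 = 64^16 · 64^4 ≡ 32 · 8 ≡ 2 (mod 127).
So s = 2; s⁻¹ ≡ 64 (mod 127).
m = c₂ · s⁻¹ mod 127 = 123 · 64 mod 127 = 125.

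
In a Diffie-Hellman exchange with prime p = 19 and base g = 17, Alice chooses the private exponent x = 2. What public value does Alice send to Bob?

4

Public value = 17^2 (mod 19).
17^1 ≡ 17 (mod 19)
17^2 = (17^1)^2 ≡ 17^2 = 289 ≡ 4 (mod 19)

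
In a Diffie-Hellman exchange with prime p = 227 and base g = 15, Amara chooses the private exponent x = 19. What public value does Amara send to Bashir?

38

Public value = 15^19 mod 227.
15^1 ≡ 15 (mod 227)
15^2 = (15^1)^2 ≡ 15^2 = 225 ≡ 225 (mod 227)
15^4 = (15^2)^2 ≡ 225^2 = 50625 ≡ 4 (mod 227)
15^8 = (15^4)^2 ≡ 4^2 = 16 ≡ 16 (mod 227)
15^16 = (15^8)^2 ≡ 16^2 = 256 ≡ 29 (mod 227)
15^19 = 15^16 · 15^2 · 15^1 ≡ 29 · 225 · 15 ≡ 38 (mod 227).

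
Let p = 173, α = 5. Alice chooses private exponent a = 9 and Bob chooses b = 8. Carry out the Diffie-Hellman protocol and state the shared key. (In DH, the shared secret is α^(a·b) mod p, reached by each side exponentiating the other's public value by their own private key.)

36

Bob sends B = α^b mod p = 5^8 mod 173.
5^1 ≡ 5 (mod 173)
5^2 = (5^1)^2 ≡ 5^2 = 25 ≡ 25 (mod 173)
5^4 = (5^2)^2 ≡ 25^2 = 625 ≡ 106 (mod 173)
5^8 = (5^4)^2 ≡ 106^2 = 11236 ≡ 164 (mod 173)
So B = 164. Alice then computes K = B^a mod p = 164^9 mod 173.
164^1 ≡ 164 (mod 173)
164^2 = (164^1)^2 ≡ 164^2 = 26896 ≡ 81 (mod 173)
164^4 = (164^2)^2 ≡ 81^2 = 6561 ≡ 160 (mod 173)
164^8 = (164^4)^2 ≡ 160^2 = 25600 ≡ 169 (mod 173)
164^9 = 164^8 · 164^1 ≡ 169 · 164 ≡ 36 (mod 173).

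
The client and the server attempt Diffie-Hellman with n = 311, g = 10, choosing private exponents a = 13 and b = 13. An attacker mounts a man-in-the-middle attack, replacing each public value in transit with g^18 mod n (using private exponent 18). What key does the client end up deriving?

The client receives an attacker's public value M = 10^18 mod 311 instead of the honest one.
10^1 ≡ 10 (mod 311)
10^2 = (10^1)^2 ≡ 10^2 = 100 ≡ 100 (mod 311)
10^4 = (10^2)^2 ≡ 100^2 = 10000 ≡ 48 (mod 311)
10^8 = (10^4)^2 ≡ 48^2 = 2304 ≡ 127 (mod 311)
10^16 = (10^8)^2 ≡ 127^2 = 16129 ≡ 268 (mod 311)
10^18 = 10^16 · 10^2 ≡ 268 · 100 ≡ 54 (mod 311).
So M = 54. The client computes K = M^13 mod 311.
54^1 ≡ 54 (mod 311)
54^2 = (54^1)^2 ≡ 54^2 = 2916 ≡ 117 (mod 311)
54^4 = (54^2)^2 ≡ 117^2 = 13689 ≡ 5 (mod 311)
54^8 = (54^4)^2 ≡ 5^2 = 25 ≡ 25 (mod 311)
54^13 = 54^8 · 54^4 · 54^1 ≡ 25 · 5 · 54 ≡ 219 (mod 311).

219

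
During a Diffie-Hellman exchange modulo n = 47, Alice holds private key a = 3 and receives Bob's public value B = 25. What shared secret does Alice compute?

21

Shared key K = 25^3 mod 47.
25^1 ≡ 25 (mod 47)
25^2 = (25^1)^2 ≡ 25^2 = 625 ≡ 14 (mod 47)
25^3 = 25^2 · 25^1 ≡ 14 · 25 ≡ 21 (mod 47).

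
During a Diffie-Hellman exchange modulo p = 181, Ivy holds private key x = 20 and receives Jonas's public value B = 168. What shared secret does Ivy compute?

Shared key K = 168^20 mod 181.
168^1 ≡ 168 (mod 181)
168^2 = (168^1)^2 ≡ 168^2 = 28224 ≡ 169 (mod 181)
168^4 = (168^2)^2 ≡ 169^2 = 28561 ≡ 144 (mod 181)
168^8 = (168^4)^2 ≡ 144^2 = 20736 ≡ 102 (mod 181)
168^16 = (168^8)^2 ≡ 102^2 = 10404 ≡ 87 (mod 181)
168^20 = 168^16 · 168^4 ≡ 87 · 144 ≡ 39 (mod 181).

39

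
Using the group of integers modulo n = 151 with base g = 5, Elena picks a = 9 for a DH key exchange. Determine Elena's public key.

Public value = 5^9 mod 151.
5^1 ≡ 5 (mod 151)
5^2 = (5^1)^2 ≡ 5^2 = 25 ≡ 25 (mod 151)
5^4 = (5^2)^2 ≡ 25^2 = 625 ≡ 21 (mod 151)
5^8 = (5^4)^2 ≡ 21^2 = 441 ≡ 139 (mod 151)
5^9 = 5^8 · 5^1 ≡ 139 · 5 ≡ 91 (mod 151).

91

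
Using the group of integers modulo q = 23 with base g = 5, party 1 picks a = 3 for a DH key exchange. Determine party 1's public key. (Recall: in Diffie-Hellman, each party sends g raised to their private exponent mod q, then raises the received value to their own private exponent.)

10

Public value = 5^3 mod 23.
5^1 ≡ 5 (mod 23)
5^2 = (5^1)^2 ≡ 5^2 = 25 ≡ 2 (mod 23)
5^3 = 5^2 · 5^1 ≡ 2 · 5 ≡ 10 (mod 23).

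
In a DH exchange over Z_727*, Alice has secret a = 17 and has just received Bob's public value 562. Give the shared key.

Shared key K = 562^17 mod 727.
562^1 ≡ 562 (mod 727)
562^2 = (562^1)^2 ≡ 562^2 = 315844 ≡ 326 (mod 727)
562^4 = (562^2)^2 ≡ 326^2 = 106276 ≡ 134 (mod 727)
562^8 = (562^4)^2 ≡ 134^2 = 17956 ≡ 508 (mod 727)
562^16 = (562^8)^2 ≡ 508^2 = 258064 ≡ 706 (mod 727)
562^17 = 562^16 · 562^1 ≡ 706 · 562 ≡ 557 (mod 727).

557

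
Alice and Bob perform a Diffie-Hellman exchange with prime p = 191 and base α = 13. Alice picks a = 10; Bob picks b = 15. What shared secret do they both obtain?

Bob sends B = α^b mod p = 13^15 mod 191.
13^1 ≡ 13 (mod 191)
13^2 = (13^1)^2 ≡ 13^2 = 169 ≡ 169 (mod 191)
13^4 = (13^2)^2 ≡ 169^2 = 28561 ≡ 102 (mod 191)
13^8 = (13^4)^2 ≡ 102^2 = 10404 ≡ 90 (mod 191)
13^15 = 13^8 · 13^4 · 13^2 · 13^1 ≡ 90 · 102 · 169 · 13 ≡ 6 (mod 191).
So B = 6. Alice then computes K = B^a mod p = 6^10 mod 191.
6^1 ≡ 6 (mod 191)
6^2 = (6^1)^2 ≡ 6^2 = 36 ≡ 36 (mod 191)
6^4 = (6^2)^2 ≡ 36^2 = 1296 ≡ 150 (mod 191)
6^8 = (6^4)^2 ≡ 150^2 = 22500 ≡ 153 (mod 191)
6^10 = 6^8 · 6^2 ≡ 153 · 36 ≡ 160 (mod 191).

160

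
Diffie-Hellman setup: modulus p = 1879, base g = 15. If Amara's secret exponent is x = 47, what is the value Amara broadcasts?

Public value = 15^47 mod 1879.
15^1 ≡ 15 (mod 1879)
15^2 = (15^1)^2 ≡ 15^2 = 225 ≡ 225 (mod 1879)
15^4 = (15^2)^2 ≡ 225^2 = 50625 ≡ 1771 (mod 1879)
15^8 = (15^4)^2 ≡ 1771^2 = 3136441 ≡ 390 (mod 1879)
15^16 = (15^8)^2 ≡ 390^2 = 152100 ≡ 1780 (mod 1879)
15^32 = (15^16)^2 ≡ 1780^2 = 3168400 ≡ 406 (mod 1879)
15^47 = 15^32 · 15^8 · 15^4 · 15^2 · 15^1 ≡ 406 · 390 · 1771 · 225 · 15 ≡ 1830 (mod 1879).

1830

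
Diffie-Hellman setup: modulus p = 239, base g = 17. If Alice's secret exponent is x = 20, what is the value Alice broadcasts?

155

Public value = 17^20 (mod 239).
17^1 ≡ 17 (mod 239)
17^2 = (17^1)^2 ≡ 17^2 = 289 ≡ 50 (mod 239)
17^4 = (17^2)^2 ≡ 50^2 = 2500 ≡ 110 (mod 239)
17^8 = (17^4)^2 ≡ 110^2 = 12100 ≡ 150 (mod 239)
17^16 = (17^8)^2 ≡ 150^2 = 22500 ≡ 34 (mod 239)
17^20 = 17^16 · 17^4 ≡ 34 · 110 ≡ 155 (mod 239).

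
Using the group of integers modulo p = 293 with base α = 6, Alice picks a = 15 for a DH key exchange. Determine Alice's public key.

239

Public value = 6^15 (mod 293).
6^1 ≡ 6 (mod 293)
6^2 = (6^1)^2 ≡ 6^2 = 36 ≡ 36 (mod 293)
6^4 = (6^2)^2 ≡ 36^2 = 1296 ≡ 124 (mod 293)
6^8 = (6^4)^2 ≡ 124^2 = 15376 ≡ 140 (mod 293)
6^15 = 6^8 · 6^4 · 6^2 · 6^1 ≡ 140 · 124 · 36 · 6 ≡ 239 (mod 293).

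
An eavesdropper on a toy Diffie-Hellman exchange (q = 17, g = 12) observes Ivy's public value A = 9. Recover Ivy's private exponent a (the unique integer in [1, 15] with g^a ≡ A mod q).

10

Try successive powers of 12 modulo 17:
12^1 ≡ 12
12^2 ≡ 8
12^3 ≡ 11
12^4 ≡ 13
12^5 ≡ 3
12^6 ≡ 2
12^7 ≡ 7
12^8 ≡ 16
12^9 ≡ 5
12^10 ≡ 9
Found: a = 10.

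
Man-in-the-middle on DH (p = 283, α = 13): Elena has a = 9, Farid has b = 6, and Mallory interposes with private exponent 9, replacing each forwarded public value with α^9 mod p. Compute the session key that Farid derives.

175

Farid receives Mallory's public value M = 13^9 mod 283 instead of the honest one.
13^1 ≡ 13 (mod 283)
13^2 = (13^1)^2 ≡ 13^2 = 169 ≡ 169 (mod 283)
13^4 = (13^2)^2 ≡ 169^2 = 28561 ≡ 261 (mod 283)
13^8 = (13^4)^2 ≡ 261^2 = 68121 ≡ 201 (mod 283)
13^9 = 13^8 · 13^1 ≡ 201 · 13 ≡ 66 (mod 283).
So M = 66. Farid computes K = M^6 mod 283.
66^1 ≡ 66 (mod 283)
66^2 = (66^1)^2 ≡ 66^2 = 4356 ≡ 111 (mod 283)
66^4 = (66^2)^2 ≡ 111^2 = 12321 ≡ 152 (mod 283)
66^6 = 66^4 · 66^2 ≡ 152 · 111 ≡ 175 (mod 283).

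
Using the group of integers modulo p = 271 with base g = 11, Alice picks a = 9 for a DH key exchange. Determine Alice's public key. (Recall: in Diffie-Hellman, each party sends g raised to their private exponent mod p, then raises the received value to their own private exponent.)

268

Public value = 11^9 mod 271.
11^1 ≡ 11 (mod 271)
11^2 = (11^1)^2 ≡ 11^2 = 121 ≡ 121 (mod 271)
11^4 = (11^2)^2 ≡ 121^2 = 14641 ≡ 7 (mod 271)
11^8 = (11^4)^2 ≡ 7^2 = 49 ≡ 49 (mod 271)
11^9 = 11^8 · 11^1 ≡ 49 · 11 ≡ 268 (mod 271).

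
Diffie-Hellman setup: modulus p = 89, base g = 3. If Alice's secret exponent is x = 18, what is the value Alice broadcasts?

18

Public value = 3^18 (mod 89).
3^1 ≡ 3 (mod 89)
3^2 = (3^1)^2 ≡ 3^2 = 9 ≡ 9 (mod 89)
3^4 = (3^2)^2 ≡ 9^2 = 81 ≡ 81 (mod 89)
3^8 = (3^4)^2 ≡ 81^2 = 6561 ≡ 64 (mod 89)
3^16 = (3^8)^2 ≡ 64^2 = 4096 ≡ 2 (mod 89)
3^18 = 3^16 · 3^2 ≡ 2 · 9 ≡ 18 (mod 89).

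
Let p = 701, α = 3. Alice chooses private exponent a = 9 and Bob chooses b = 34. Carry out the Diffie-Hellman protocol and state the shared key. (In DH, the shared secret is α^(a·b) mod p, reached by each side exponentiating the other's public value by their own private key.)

Alice sends A = α^a mod p = 3^9 mod 701.
3^1 ≡ 3 (mod 701)
3^2 = (3^1)^2 ≡ 3^2 = 9 ≡ 9 (mod 701)
3^4 = (3^2)^2 ≡ 9^2 = 81 ≡ 81 (mod 701)
3^8 = (3^4)^2 ≡ 81^2 = 6561 ≡ 252 (mod 701)
3^9 = 3^8 · 3^1 ≡ 252 · 3 ≡ 55 (mod 701).
So A = 55. Bob then computes K = A^b mod p = 55^34 mod 701.
55^1 ≡ 55 (mod 701)
55^2 = (55^1)^2 ≡ 55^2 = 3025 ≡ 221 (mod 701)
55^4 = (55^2)^2 ≡ 221^2 = 48841 ≡ 472 (mod 701)
55^8 = (55^4)^2 ≡ 472^2 = 222784 ≡ 567 (mod 701)
55^16 = (55^8)^2 ≡ 567^2 = 321489 ≡ 431 (mod 701)
55^32 = (55^16)^2 ≡ 431^2 = 185761 ≡ 697 (mod 701)
55^34 = 55^32 · 55^2 ≡ 697 · 221 ≡ 518 (mod 701).

518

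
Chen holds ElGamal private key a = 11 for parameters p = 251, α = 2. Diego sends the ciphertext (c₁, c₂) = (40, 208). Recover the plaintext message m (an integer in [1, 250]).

186

Shared mask s = c₁^a mod p = 40^11 mod 251.
40^1 ≡ 40 (mod 251)
40^2 = (40^1)^2 ≡ 40^2 = 1600 ≡ 94 (mod 251)
40^4 = (40^2)^2 ≡ 94^2 = 8836 ≡ 51 (mod 251)
40^8 = (40^4)^2 ≡ 51^2 = 2601 ≡ 91 (mod 251)
40^11 = 40^8 · 40^2 · 40^1 ≡ 91 · 94 · 40 ≡ 47 (mod 251).
So s = 47; s⁻¹ ≡ 235 (mod 251).
m = c₂ · s⁻¹ mod 251 = 208 · 235 mod 251 = 186.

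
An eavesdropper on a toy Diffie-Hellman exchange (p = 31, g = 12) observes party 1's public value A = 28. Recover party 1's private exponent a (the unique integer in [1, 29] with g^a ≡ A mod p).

Try successive powers of 12 modulo 31:
12^1 ≡ 12
12^2 ≡ 20
12^3 ≡ 23
12^4 ≡ 28
Found: a = 4.

4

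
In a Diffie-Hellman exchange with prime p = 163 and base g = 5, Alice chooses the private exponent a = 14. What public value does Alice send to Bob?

22

Public value = 5^14 mod 163.
5^1 ≡ 5 (mod 163)
5^2 = (5^1)^2 ≡ 5^2 = 25 ≡ 25 (mod 163)
5^4 = (5^2)^2 ≡ 25^2 = 625 ≡ 136 (mod 163)
5^8 = (5^4)^2 ≡ 136^2 = 18496 ≡ 77 (mod 163)
5^14 = 5^8 · 5^4 · 5^2 ≡ 77 · 136 · 25 ≡ 22 (mod 163).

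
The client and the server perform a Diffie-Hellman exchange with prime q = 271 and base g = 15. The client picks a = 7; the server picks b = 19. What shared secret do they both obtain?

The client sends A = g^a mod q = 15^7 mod 271.
15^1 ≡ 15 (mod 271)
15^2 = (15^1)^2 ≡ 15^2 = 225 ≡ 225 (mod 271)
15^4 = (15^2)^2 ≡ 225^2 = 50625 ≡ 219 (mod 271)
15^7 = 15^4 · 15^2 · 15^1 ≡ 219 · 225 · 15 ≡ 108 (mod 271).
So A = 108. The server then computes K = A^b mod q = 108^19 mod 271.
108^1 ≡ 108 (mod 271)
108^2 = (108^1)^2 ≡ 108^2 = 11664 ≡ 11 (mod 271)
108^4 = (108^2)^2 ≡ 11^2 = 121 ≡ 121 (mod 271)
108^8 = (108^4)^2 ≡ 121^2 = 14641 ≡ 7 (mod 271)
108^16 = (108^8)^2 ≡ 7^2 = 49 ≡ 49 (mod 271)
108^19 = 108^16 · 108^2 · 108^1 ≡ 49 · 11 · 108 ≡ 218 (mod 271).

218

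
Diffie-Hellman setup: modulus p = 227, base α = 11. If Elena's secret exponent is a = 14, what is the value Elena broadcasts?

70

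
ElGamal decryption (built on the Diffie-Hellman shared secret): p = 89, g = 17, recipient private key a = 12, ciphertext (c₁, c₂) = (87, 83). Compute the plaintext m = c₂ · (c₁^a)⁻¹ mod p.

Shared mask s = c₁^a mod p = 87^12 mod 89.
87^1 ≡ 87 (mod 89)
87^2 = (87^1)^2 ≡ 87^2 = 7569 ≡ 4 (mod 89)
87^4 = (87^2)^2 ≡ 4^2 = 16 ≡ 16 (mod 89)
87^8 = (87^4)^2 ≡ 16^2 = 256 ≡ 78 (mod 89)
87^12 = 87^8 · 87^4 ≡ 78 · 16 ≡ 2 (mod 89).
So s = 2; s⁻¹ ≡ 45 (mod 89).
m = c₂ · s⁻¹ mod 89 = 83 · 45 mod 89 = 86.

86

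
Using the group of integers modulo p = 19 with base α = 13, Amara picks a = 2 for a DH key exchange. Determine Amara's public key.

17

Public value = 13^2 (mod 19).
13^1 ≡ 13 (mod 19)
13^2 = (13^1)^2 ≡ 13^2 = 169 ≡ 17 (mod 19)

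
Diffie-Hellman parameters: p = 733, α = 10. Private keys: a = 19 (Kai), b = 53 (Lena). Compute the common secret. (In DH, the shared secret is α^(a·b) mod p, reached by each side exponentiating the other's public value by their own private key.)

686

Lena sends B = α^b mod p = 10^53 mod 733.
10^1 ≡ 10 (mod 733)
10^2 = (10^1)^2 ≡ 10^2 = 100 ≡ 100 (mod 733)
10^4 = (10^2)^2 ≡ 100^2 = 10000 ≡ 471 (mod 733)
10^8 = (10^4)^2 ≡ 471^2 = 221841 ≡ 475 (mod 733)
10^16 = (10^8)^2 ≡ 475^2 = 225625 ≡ 594 (mod 733)
10^32 = (10^16)^2 ≡ 594^2 = 352836 ≡ 263 (mod 733)
10^53 = 10^32 · 10^16 · 10^4 · 10^1 ≡ 263 · 594 · 471 · 10 ≡ 429 (mod 733).
So B = 429. Kai then computes K = B^a mod p = 429^19 mod 733.
429^1 ≡ 429 (mod 733)
429^2 = (429^1)^2 ≡ 429^2 = 184041 ≡ 58 (mod 733)
429^4 = (429^2)^2 ≡ 58^2 = 3364 ≡ 432 (mod 733)
429^8 = (429^4)^2 ≡ 432^2 = 186624 ≡ 442 (mod 733)
429^16 = (429^8)^2 ≡ 442^2 = 195364 ≡ 386 (mod 733)
429^19 = 429^16 · 429^2 · 429^1 ≡ 386 · 58 · 429 ≡ 686 (mod 733).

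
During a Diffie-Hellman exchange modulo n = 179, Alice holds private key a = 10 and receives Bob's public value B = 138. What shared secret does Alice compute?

85

Shared key K = 138^10 mod 179.
138^1 ≡ 138 (mod 179)
138^2 = (138^1)^2 ≡ 138^2 = 19044 ≡ 70 (mod 179)
138^4 = (138^2)^2 ≡ 70^2 = 4900 ≡ 67 (mod 179)
138^8 = (138^4)^2 ≡ 67^2 = 4489 ≡ 14 (mod 179)
138^10 = 138^8 · 138^2 ≡ 14 · 70 ≡ 85 (mod 179).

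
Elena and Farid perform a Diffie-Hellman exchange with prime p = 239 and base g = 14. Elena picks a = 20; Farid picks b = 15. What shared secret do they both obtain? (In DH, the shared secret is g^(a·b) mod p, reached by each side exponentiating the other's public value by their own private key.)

72

Farid sends B = g^b mod p = 14^15 mod 239.
14^1 ≡ 14 (mod 239)
14^2 = (14^1)^2 ≡ 14^2 = 196 ≡ 196 (mod 239)
14^4 = (14^2)^2 ≡ 196^2 = 38416 ≡ 176 (mod 239)
14^8 = (14^4)^2 ≡ 176^2 = 30976 ≡ 145 (mod 239)
14^15 = 14^8 · 14^4 · 14^2 · 14^1 ≡ 145 · 176 · 196 · 14 ≡ 119 (mod 239).
So B = 119. Elena then computes K = B^a mod p = 119^20 mod 239.
119^1 ≡ 119 (mod 239)
119^2 = (119^1)^2 ≡ 119^2 = 14161 ≡ 60 (mod 239)
119^4 = (119^2)^2 ≡ 60^2 = 3600 ≡ 15 (mod 239)
119^8 = (119^4)^2 ≡ 15^2 = 225 ≡ 225 (mod 239)
119^16 = (119^8)^2 ≡ 225^2 = 50625 ≡ 196 (mod 239)
119^20 = 119^16 · 119^4 ≡ 196 · 15 ≡ 72 (mod 239).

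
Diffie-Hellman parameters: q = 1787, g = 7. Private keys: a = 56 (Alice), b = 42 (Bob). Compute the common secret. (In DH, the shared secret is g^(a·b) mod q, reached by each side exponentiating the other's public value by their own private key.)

Bob sends B = g^b mod q = 7^42 mod 1787.
7^1 ≡ 7 (mod 1787)
7^2 = (7^1)^2 ≡ 7^2 = 49 ≡ 49 (mod 1787)
7^4 = (7^2)^2 ≡ 49^2 = 2401 ≡ 614 (mod 1787)
7^8 = (7^4)^2 ≡ 614^2 = 376996 ≡ 1726 (mod 1787)
7^16 = (7^8)^2 ≡ 1726^2 = 2979076 ≡ 147 (mod 1787)
7^32 = (7^16)^2 ≡ 147^2 = 21609 ≡ 165 (mod 1787)
7^42 = 7^32 · 7^8 · 7^2 ≡ 165 · 1726 · 49 ≡ 27 (mod 1787).
So B = 27. Alice then computes K = B^a mod q = 27^56 mod 1787.
27^1 ≡ 27 (mod 1787)
27^2 = (27^1)^2 ≡ 27^2 = 729 ≡ 729 (mod 1787)
27^4 = (27^2)^2 ≡ 729^2 = 531441 ≡ 702 (mod 1787)
27^8 = (27^4)^2 ≡ 702^2 = 492804 ≡ 1379 (mod 1787)
27^16 = (27^8)^2 ≡ 1379^2 = 1901641 ≡ 273 (mod 1787)
27^32 = (27^16)^2 ≡ 273^2 = 74529 ≡ 1262 (mod 1787)
27^56 = 27^32 · 27^16 · 27^8 ≡ 1262 · 273 · 1379 ≡ 599 (mod 1787).

599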